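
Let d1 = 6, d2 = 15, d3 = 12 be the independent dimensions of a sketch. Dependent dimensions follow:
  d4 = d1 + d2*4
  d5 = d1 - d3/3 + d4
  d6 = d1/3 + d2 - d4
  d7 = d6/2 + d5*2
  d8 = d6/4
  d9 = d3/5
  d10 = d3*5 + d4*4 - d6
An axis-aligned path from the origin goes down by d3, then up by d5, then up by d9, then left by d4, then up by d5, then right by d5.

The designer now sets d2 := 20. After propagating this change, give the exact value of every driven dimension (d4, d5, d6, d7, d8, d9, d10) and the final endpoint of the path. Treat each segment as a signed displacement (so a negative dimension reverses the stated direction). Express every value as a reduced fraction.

d4 = 86
d5 = 88
d6 = -64
d7 = 144
d8 = -16
d9 = 12/5
d10 = 468
endpoint = (2, 832/5)

Apply edit: d2 := 20
  d4 = d1 + d2*4 = 86
  d5 = d1 - d3/3 + d4 = 88
  d6 = d1/3 + d2 - d4 = -64
  d7 = d6/2 + d5*2 = 144
  d8 = d6/4 = -16
  d9 = d3/5 = 12/5
  d10 = d3*5 + d4*4 - d6 = 468
Walk from origin (0, 0):
  seg 1: down by d3 = 12 → (0, -12)
  seg 2: up by d5 = 88 → (0, 76)
  seg 3: up by d9 = 12/5 → (0, 392/5)
  seg 4: left by d4 = 86 → (-86, 392/5)
  seg 5: up by d5 = 88 → (-86, 832/5)
  seg 6: right by d5 = 88 → (2, 832/5)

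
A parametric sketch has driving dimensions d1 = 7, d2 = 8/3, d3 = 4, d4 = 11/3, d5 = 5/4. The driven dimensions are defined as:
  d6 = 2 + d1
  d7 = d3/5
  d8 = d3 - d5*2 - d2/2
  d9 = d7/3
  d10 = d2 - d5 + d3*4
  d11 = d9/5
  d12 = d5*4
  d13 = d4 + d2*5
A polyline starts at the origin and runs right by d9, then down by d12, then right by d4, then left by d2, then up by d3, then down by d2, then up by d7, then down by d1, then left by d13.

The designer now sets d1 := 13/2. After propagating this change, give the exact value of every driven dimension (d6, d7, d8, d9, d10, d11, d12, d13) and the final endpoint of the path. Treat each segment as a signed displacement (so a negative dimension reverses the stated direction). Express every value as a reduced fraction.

d6 = 17/2
d7 = 4/5
d8 = 1/6
d9 = 4/15
d10 = 209/12
d11 = 4/75
d12 = 5
d13 = 17
endpoint = (-236/15, -281/30)

Apply edit: d1 := 13/2
  d6 = 2 + d1 = 17/2
  d7 = d3/5 = 4/5
  d8 = d3 - d5*2 - d2/2 = 1/6
  d9 = d7/3 = 4/15
  d10 = d2 - d5 + d3*4 = 209/12
  d11 = d9/5 = 4/75
  d12 = d5*4 = 5
  d13 = d4 + d2*5 = 17
Walk from origin (0, 0):
  seg 1: right by d9 = 4/15 → (4/15, 0)
  seg 2: down by d12 = 5 → (4/15, -5)
  seg 3: right by d4 = 11/3 → (59/15, -5)
  seg 4: left by d2 = 8/3 → (19/15, -5)
  seg 5: up by d3 = 4 → (19/15, -1)
  seg 6: down by d2 = 8/3 → (19/15, -11/3)
  seg 7: up by d7 = 4/5 → (19/15, -43/15)
  seg 8: down by d1 = 13/2 → (19/15, -281/30)
  seg 9: left by d13 = 17 → (-236/15, -281/30)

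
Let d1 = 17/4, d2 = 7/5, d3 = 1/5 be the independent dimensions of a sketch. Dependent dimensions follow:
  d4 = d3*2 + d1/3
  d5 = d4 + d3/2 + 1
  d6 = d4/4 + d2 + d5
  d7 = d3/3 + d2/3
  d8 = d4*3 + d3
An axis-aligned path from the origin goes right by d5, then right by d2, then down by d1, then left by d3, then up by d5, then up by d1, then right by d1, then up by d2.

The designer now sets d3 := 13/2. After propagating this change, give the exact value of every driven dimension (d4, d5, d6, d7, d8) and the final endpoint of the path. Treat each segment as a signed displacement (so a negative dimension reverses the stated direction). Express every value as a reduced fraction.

Apply edit: d3 := 13/2
  d4 = d3*2 + d1/3 = 173/12
  d5 = d4 + d3/2 + 1 = 56/3
  d6 = d4/4 + d2 + d5 = 5681/240
  d7 = d3/3 + d2/3 = 79/30
  d8 = d4*3 + d3 = 199/4
Walk from origin (0, 0):
  seg 1: right by d5 = 56/3 → (56/3, 0)
  seg 2: right by d2 = 7/5 → (301/15, 0)
  seg 3: down by d1 = 17/4 → (301/15, -17/4)
  seg 4: left by d3 = 13/2 → (407/30, -17/4)
  seg 5: up by d5 = 56/3 → (407/30, 173/12)
  seg 6: up by d1 = 17/4 → (407/30, 56/3)
  seg 7: right by d1 = 17/4 → (1069/60, 56/3)
  seg 8: up by d2 = 7/5 → (1069/60, 301/15)

d4 = 173/12
d5 = 56/3
d6 = 5681/240
d7 = 79/30
d8 = 199/4
endpoint = (1069/60, 301/15)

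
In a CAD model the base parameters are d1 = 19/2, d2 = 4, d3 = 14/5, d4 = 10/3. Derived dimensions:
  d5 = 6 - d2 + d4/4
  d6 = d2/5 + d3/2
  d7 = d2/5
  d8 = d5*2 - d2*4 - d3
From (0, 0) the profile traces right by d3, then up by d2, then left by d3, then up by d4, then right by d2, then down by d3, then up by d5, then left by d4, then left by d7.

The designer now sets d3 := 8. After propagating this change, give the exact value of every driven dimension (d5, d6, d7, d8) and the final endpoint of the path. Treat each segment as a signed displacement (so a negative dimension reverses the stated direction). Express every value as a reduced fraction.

Apply edit: d3 := 8
  d5 = 6 - d2 + d4/4 = 17/6
  d6 = d2/5 + d3/2 = 24/5
  d7 = d2/5 = 4/5
  d8 = d5*2 - d2*4 - d3 = -55/3
Walk from origin (0, 0):
  seg 1: right by d3 = 8 → (8, 0)
  seg 2: up by d2 = 4 → (8, 4)
  seg 3: left by d3 = 8 → (0, 4)
  seg 4: up by d4 = 10/3 → (0, 22/3)
  seg 5: right by d2 = 4 → (4, 22/3)
  seg 6: down by d3 = 8 → (4, -2/3)
  seg 7: up by d5 = 17/6 → (4, 13/6)
  seg 8: left by d4 = 10/3 → (2/3, 13/6)
  seg 9: left by d7 = 4/5 → (-2/15, 13/6)

d5 = 17/6
d6 = 24/5
d7 = 4/5
d8 = -55/3
endpoint = (-2/15, 13/6)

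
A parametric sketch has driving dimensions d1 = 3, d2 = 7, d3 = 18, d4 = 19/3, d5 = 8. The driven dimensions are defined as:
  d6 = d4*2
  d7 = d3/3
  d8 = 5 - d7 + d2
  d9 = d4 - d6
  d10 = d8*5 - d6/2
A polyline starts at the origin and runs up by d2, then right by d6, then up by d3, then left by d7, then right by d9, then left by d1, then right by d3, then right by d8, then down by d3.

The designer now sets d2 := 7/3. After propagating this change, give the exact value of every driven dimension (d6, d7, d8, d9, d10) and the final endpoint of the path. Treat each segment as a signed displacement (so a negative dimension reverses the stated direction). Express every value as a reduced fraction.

d6 = 38/3
d7 = 6
d8 = 4/3
d9 = -19/3
d10 = 1/3
endpoint = (50/3, 7/3)

Apply edit: d2 := 7/3
  d6 = d4*2 = 38/3
  d7 = d3/3 = 6
  d8 = 5 - d7 + d2 = 4/3
  d9 = d4 - d6 = -19/3
  d10 = d8*5 - d6/2 = 1/3
Walk from origin (0, 0):
  seg 1: up by d2 = 7/3 → (0, 7/3)
  seg 2: right by d6 = 38/3 → (38/3, 7/3)
  seg 3: up by d3 = 18 → (38/3, 61/3)
  seg 4: left by d7 = 6 → (20/3, 61/3)
  seg 5: right by d9 = -19/3 → (1/3, 61/3)
  seg 6: left by d1 = 3 → (-8/3, 61/3)
  seg 7: right by d3 = 18 → (46/3, 61/3)
  seg 8: right by d8 = 4/3 → (50/3, 61/3)
  seg 9: down by d3 = 18 → (50/3, 7/3)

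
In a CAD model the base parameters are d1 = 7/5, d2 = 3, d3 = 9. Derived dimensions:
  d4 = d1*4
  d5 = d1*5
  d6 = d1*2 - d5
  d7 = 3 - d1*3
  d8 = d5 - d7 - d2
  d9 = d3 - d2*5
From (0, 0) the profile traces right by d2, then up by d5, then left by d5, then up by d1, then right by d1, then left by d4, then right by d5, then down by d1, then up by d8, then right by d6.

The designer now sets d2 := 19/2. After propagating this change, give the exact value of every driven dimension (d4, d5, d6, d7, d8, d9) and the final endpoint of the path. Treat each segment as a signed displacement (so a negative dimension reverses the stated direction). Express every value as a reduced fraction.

d4 = 28/5
d5 = 7
d6 = -21/5
d7 = -6/5
d8 = -13/10
d9 = -77/2
endpoint = (11/10, 57/10)

Apply edit: d2 := 19/2
  d4 = d1*4 = 28/5
  d5 = d1*5 = 7
  d6 = d1*2 - d5 = -21/5
  d7 = 3 - d1*3 = -6/5
  d8 = d5 - d7 - d2 = -13/10
  d9 = d3 - d2*5 = -77/2
Walk from origin (0, 0):
  seg 1: right by d2 = 19/2 → (19/2, 0)
  seg 2: up by d5 = 7 → (19/2, 7)
  seg 3: left by d5 = 7 → (5/2, 7)
  seg 4: up by d1 = 7/5 → (5/2, 42/5)
  seg 5: right by d1 = 7/5 → (39/10, 42/5)
  seg 6: left by d4 = 28/5 → (-17/10, 42/5)
  seg 7: right by d5 = 7 → (53/10, 42/5)
  seg 8: down by d1 = 7/5 → (53/10, 7)
  seg 9: up by d8 = -13/10 → (53/10, 57/10)
  seg 10: right by d6 = -21/5 → (11/10, 57/10)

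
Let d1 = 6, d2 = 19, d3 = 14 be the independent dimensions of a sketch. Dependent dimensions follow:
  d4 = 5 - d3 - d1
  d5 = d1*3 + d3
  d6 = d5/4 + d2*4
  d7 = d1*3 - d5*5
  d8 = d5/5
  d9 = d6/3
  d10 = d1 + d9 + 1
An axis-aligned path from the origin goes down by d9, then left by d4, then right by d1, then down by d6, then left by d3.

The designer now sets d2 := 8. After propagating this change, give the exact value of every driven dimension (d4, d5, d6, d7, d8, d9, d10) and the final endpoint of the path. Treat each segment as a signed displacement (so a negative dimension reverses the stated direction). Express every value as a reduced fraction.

d4 = -15
d5 = 32
d6 = 40
d7 = -142
d8 = 32/5
d9 = 40/3
d10 = 61/3
endpoint = (7, -160/3)

Apply edit: d2 := 8
  d4 = 5 - d3 - d1 = -15
  d5 = d1*3 + d3 = 32
  d6 = d5/4 + d2*4 = 40
  d7 = d1*3 - d5*5 = -142
  d8 = d5/5 = 32/5
  d9 = d6/3 = 40/3
  d10 = d1 + d9 + 1 = 61/3
Walk from origin (0, 0):
  seg 1: down by d9 = 40/3 → (0, -40/3)
  seg 2: left by d4 = -15 → (15, -40/3)
  seg 3: right by d1 = 6 → (21, -40/3)
  seg 4: down by d6 = 40 → (21, -160/3)
  seg 5: left by d3 = 14 → (7, -160/3)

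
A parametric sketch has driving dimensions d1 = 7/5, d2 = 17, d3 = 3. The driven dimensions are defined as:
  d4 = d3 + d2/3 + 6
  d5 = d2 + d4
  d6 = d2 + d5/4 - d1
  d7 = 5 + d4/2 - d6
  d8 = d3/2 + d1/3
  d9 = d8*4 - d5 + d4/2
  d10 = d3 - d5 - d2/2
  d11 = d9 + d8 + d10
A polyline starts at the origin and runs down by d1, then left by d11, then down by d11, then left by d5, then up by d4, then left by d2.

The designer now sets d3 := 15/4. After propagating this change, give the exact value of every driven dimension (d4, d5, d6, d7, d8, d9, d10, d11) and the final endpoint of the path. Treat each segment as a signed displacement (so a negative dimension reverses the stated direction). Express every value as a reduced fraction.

Apply edit: d3 := 15/4
  d4 = d3 + d2/3 + 6 = 185/12
  d5 = d2 + d4 = 389/12
  d6 = d2 + d5/4 - d1 = 5689/240
  d7 = 5 + d4/2 - d6 = -2639/240
  d8 = d3/2 + d1/3 = 281/120
  d9 = d8*4 - d5 + d4/2 = -1841/120
  d10 = d3 - d5 - d2/2 = -223/6
  d11 = d9 + d8 + d10 = -301/6
Walk from origin (0, 0):
  seg 1: down by d1 = 7/5 → (0, -7/5)
  seg 2: left by d11 = -301/6 → (301/6, -7/5)
  seg 3: down by d11 = -301/6 → (301/6, 1463/30)
  seg 4: left by d5 = 389/12 → (71/4, 1463/30)
  seg 5: up by d4 = 185/12 → (71/4, 3851/60)
  seg 6: left by d2 = 17 → (3/4, 3851/60)

d4 = 185/12
d5 = 389/12
d6 = 5689/240
d7 = -2639/240
d8 = 281/120
d9 = -1841/120
d10 = -223/6
d11 = -301/6
endpoint = (3/4, 3851/60)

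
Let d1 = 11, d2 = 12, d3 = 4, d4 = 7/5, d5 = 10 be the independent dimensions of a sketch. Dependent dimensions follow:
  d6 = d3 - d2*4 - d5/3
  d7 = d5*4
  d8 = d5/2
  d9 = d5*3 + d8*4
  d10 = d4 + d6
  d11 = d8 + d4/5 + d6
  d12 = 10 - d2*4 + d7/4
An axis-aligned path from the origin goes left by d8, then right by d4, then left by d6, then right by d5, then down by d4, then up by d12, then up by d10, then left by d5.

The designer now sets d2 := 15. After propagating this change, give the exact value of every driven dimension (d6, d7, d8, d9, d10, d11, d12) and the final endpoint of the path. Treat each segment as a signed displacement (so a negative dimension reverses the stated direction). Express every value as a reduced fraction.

Apply edit: d2 := 15
  d6 = d3 - d2*4 - d5/3 = -178/3
  d7 = d5*4 = 40
  d8 = d5/2 = 5
  d9 = d5*3 + d8*4 = 50
  d10 = d4 + d6 = -869/15
  d11 = d8 + d4/5 + d6 = -4054/75
  d12 = 10 - d2*4 + d7/4 = -40
Walk from origin (0, 0):
  seg 1: left by d8 = 5 → (-5, 0)
  seg 2: right by d4 = 7/5 → (-18/5, 0)
  seg 3: left by d6 = -178/3 → (836/15, 0)
  seg 4: right by d5 = 10 → (986/15, 0)
  seg 5: down by d4 = 7/5 → (986/15, -7/5)
  seg 6: up by d12 = -40 → (986/15, -207/5)
  seg 7: up by d10 = -869/15 → (986/15, -298/3)
  seg 8: left by d5 = 10 → (836/15, -298/3)

d6 = -178/3
d7 = 40
d8 = 5
d9 = 50
d10 = -869/15
d11 = -4054/75
d12 = -40
endpoint = (836/15, -298/3)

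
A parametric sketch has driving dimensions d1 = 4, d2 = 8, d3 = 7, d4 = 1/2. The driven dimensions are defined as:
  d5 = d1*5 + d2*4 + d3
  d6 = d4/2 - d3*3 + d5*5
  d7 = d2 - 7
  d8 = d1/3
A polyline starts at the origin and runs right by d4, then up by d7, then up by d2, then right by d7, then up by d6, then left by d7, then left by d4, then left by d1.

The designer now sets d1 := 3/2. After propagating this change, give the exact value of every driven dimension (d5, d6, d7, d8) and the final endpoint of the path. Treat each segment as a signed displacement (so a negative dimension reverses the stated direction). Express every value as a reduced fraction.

Apply edit: d1 := 3/2
  d5 = d1*5 + d2*4 + d3 = 93/2
  d6 = d4/2 - d3*3 + d5*5 = 847/4
  d7 = d2 - 7 = 1
  d8 = d1/3 = 1/2
Walk from origin (0, 0):
  seg 1: right by d4 = 1/2 → (1/2, 0)
  seg 2: up by d7 = 1 → (1/2, 1)
  seg 3: up by d2 = 8 → (1/2, 9)
  seg 4: right by d7 = 1 → (3/2, 9)
  seg 5: up by d6 = 847/4 → (3/2, 883/4)
  seg 6: left by d7 = 1 → (1/2, 883/4)
  seg 7: left by d4 = 1/2 → (0, 883/4)
  seg 8: left by d1 = 3/2 → (-3/2, 883/4)

d5 = 93/2
d6 = 847/4
d7 = 1
d8 = 1/2
endpoint = (-3/2, 883/4)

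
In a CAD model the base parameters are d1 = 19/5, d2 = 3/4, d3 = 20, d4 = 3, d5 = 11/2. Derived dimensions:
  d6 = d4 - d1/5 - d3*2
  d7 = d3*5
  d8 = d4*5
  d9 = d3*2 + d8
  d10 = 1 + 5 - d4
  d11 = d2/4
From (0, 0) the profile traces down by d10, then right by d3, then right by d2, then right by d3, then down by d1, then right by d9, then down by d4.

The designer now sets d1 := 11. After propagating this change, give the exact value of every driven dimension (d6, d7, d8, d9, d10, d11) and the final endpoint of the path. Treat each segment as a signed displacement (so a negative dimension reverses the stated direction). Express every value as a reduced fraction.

d6 = -196/5
d7 = 100
d8 = 15
d9 = 55
d10 = 3
d11 = 3/16
endpoint = (383/4, -17)

Apply edit: d1 := 11
  d6 = d4 - d1/5 - d3*2 = -196/5
  d7 = d3*5 = 100
  d8 = d4*5 = 15
  d9 = d3*2 + d8 = 55
  d10 = 1 + 5 - d4 = 3
  d11 = d2/4 = 3/16
Walk from origin (0, 0):
  seg 1: down by d10 = 3 → (0, -3)
  seg 2: right by d3 = 20 → (20, -3)
  seg 3: right by d2 = 3/4 → (83/4, -3)
  seg 4: right by d3 = 20 → (163/4, -3)
  seg 5: down by d1 = 11 → (163/4, -14)
  seg 6: right by d9 = 55 → (383/4, -14)
  seg 7: down by d4 = 3 → (383/4, -17)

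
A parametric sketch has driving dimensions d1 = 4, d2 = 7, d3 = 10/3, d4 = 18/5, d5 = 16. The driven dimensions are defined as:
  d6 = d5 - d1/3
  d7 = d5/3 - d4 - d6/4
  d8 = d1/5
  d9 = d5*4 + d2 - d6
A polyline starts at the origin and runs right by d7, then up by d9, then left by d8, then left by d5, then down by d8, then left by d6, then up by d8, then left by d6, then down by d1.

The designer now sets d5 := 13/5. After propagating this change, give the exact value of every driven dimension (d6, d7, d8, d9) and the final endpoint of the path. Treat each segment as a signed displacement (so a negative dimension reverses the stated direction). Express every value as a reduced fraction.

d6 = 19/15
d7 = -61/20
d8 = 4/5
d9 = 242/15
endpoint = (-539/60, 182/15)

Apply edit: d5 := 13/5
  d6 = d5 - d1/3 = 19/15
  d7 = d5/3 - d4 - d6/4 = -61/20
  d8 = d1/5 = 4/5
  d9 = d5*4 + d2 - d6 = 242/15
Walk from origin (0, 0):
  seg 1: right by d7 = -61/20 → (-61/20, 0)
  seg 2: up by d9 = 242/15 → (-61/20, 242/15)
  seg 3: left by d8 = 4/5 → (-77/20, 242/15)
  seg 4: left by d5 = 13/5 → (-129/20, 242/15)
  seg 5: down by d8 = 4/5 → (-129/20, 46/3)
  seg 6: left by d6 = 19/15 → (-463/60, 46/3)
  seg 7: up by d8 = 4/5 → (-463/60, 242/15)
  seg 8: left by d6 = 19/15 → (-539/60, 242/15)
  seg 9: down by d1 = 4 → (-539/60, 182/15)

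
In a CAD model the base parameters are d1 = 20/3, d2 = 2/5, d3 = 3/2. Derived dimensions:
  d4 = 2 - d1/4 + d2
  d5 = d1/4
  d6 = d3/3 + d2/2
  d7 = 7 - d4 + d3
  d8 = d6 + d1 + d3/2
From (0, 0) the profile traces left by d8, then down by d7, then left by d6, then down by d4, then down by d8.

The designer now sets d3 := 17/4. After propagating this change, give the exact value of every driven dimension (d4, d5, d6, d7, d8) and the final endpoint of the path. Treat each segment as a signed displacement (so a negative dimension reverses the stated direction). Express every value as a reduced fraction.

d4 = 11/15
d5 = 5/3
d6 = 97/60
d7 = 631/60
d8 = 1249/120
endpoint = (-481/40, -2599/120)

Apply edit: d3 := 17/4
  d4 = 2 - d1/4 + d2 = 11/15
  d5 = d1/4 = 5/3
  d6 = d3/3 + d2/2 = 97/60
  d7 = 7 - d4 + d3 = 631/60
  d8 = d6 + d1 + d3/2 = 1249/120
Walk from origin (0, 0):
  seg 1: left by d8 = 1249/120 → (-1249/120, 0)
  seg 2: down by d7 = 631/60 → (-1249/120, -631/60)
  seg 3: left by d6 = 97/60 → (-481/40, -631/60)
  seg 4: down by d4 = 11/15 → (-481/40, -45/4)
  seg 5: down by d8 = 1249/120 → (-481/40, -2599/120)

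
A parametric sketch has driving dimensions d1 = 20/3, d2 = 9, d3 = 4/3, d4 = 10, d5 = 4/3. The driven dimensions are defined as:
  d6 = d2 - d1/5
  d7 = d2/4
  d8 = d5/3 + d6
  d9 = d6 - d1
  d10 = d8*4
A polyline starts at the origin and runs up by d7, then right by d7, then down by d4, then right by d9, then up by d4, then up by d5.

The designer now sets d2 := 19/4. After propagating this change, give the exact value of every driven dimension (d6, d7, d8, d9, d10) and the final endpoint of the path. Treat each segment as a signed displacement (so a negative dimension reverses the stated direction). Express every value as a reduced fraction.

d6 = 41/12
d7 = 19/16
d8 = 139/36
d9 = -13/4
d10 = 139/9
endpoint = (-33/16, 121/48)

Apply edit: d2 := 19/4
  d6 = d2 - d1/5 = 41/12
  d7 = d2/4 = 19/16
  d8 = d5/3 + d6 = 139/36
  d9 = d6 - d1 = -13/4
  d10 = d8*4 = 139/9
Walk from origin (0, 0):
  seg 1: up by d7 = 19/16 → (0, 19/16)
  seg 2: right by d7 = 19/16 → (19/16, 19/16)
  seg 3: down by d4 = 10 → (19/16, -141/16)
  seg 4: right by d9 = -13/4 → (-33/16, -141/16)
  seg 5: up by d4 = 10 → (-33/16, 19/16)
  seg 6: up by d5 = 4/3 → (-33/16, 121/48)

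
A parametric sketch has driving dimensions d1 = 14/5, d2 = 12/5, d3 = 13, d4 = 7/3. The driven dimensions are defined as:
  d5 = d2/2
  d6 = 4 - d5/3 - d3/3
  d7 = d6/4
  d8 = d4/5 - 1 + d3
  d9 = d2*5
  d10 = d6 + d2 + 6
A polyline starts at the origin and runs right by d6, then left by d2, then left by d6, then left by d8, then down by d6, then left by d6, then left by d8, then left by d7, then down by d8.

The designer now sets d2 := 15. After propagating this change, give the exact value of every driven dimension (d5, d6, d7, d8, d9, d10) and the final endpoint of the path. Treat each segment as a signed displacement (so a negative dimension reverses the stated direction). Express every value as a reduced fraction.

Apply edit: d2 := 15
  d5 = d2/2 = 15/2
  d6 = 4 - d5/3 - d3/3 = -17/6
  d7 = d6/4 = -17/24
  d8 = d4/5 - 1 + d3 = 187/15
  d9 = d2*5 = 75
  d10 = d6 + d2 + 6 = 109/6
Walk from origin (0, 0):
  seg 1: right by d6 = -17/6 → (-17/6, 0)
  seg 2: left by d2 = 15 → (-107/6, 0)
  seg 3: left by d6 = -17/6 → (-15, 0)
  seg 4: left by d8 = 187/15 → (-412/15, 0)
  seg 5: down by d6 = -17/6 → (-412/15, 17/6)
  seg 6: left by d6 = -17/6 → (-739/30, 17/6)
  seg 7: left by d8 = 187/15 → (-371/10, 17/6)
  seg 8: left by d7 = -17/24 → (-4367/120, 17/6)
  seg 9: down by d8 = 187/15 → (-4367/120, -289/30)

d5 = 15/2
d6 = -17/6
d7 = -17/24
d8 = 187/15
d9 = 75
d10 = 109/6
endpoint = (-4367/120, -289/30)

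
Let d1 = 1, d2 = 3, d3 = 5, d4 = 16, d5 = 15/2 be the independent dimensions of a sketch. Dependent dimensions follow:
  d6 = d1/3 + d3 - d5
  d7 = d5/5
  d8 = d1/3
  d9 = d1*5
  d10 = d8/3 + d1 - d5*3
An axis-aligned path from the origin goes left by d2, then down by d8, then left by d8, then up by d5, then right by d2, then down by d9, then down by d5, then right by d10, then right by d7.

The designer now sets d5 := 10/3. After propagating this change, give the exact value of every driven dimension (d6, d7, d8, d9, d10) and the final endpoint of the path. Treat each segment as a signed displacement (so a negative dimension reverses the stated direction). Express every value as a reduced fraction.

d6 = 2
d7 = 2/3
d8 = 1/3
d9 = 5
d10 = -80/9
endpoint = (-77/9, -16/3)

Apply edit: d5 := 10/3
  d6 = d1/3 + d3 - d5 = 2
  d7 = d5/5 = 2/3
  d8 = d1/3 = 1/3
  d9 = d1*5 = 5
  d10 = d8/3 + d1 - d5*3 = -80/9
Walk from origin (0, 0):
  seg 1: left by d2 = 3 → (-3, 0)
  seg 2: down by d8 = 1/3 → (-3, -1/3)
  seg 3: left by d8 = 1/3 → (-10/3, -1/3)
  seg 4: up by d5 = 10/3 → (-10/3, 3)
  seg 5: right by d2 = 3 → (-1/3, 3)
  seg 6: down by d9 = 5 → (-1/3, -2)
  seg 7: down by d5 = 10/3 → (-1/3, -16/3)
  seg 8: right by d10 = -80/9 → (-83/9, -16/3)
  seg 9: right by d7 = 2/3 → (-77/9, -16/3)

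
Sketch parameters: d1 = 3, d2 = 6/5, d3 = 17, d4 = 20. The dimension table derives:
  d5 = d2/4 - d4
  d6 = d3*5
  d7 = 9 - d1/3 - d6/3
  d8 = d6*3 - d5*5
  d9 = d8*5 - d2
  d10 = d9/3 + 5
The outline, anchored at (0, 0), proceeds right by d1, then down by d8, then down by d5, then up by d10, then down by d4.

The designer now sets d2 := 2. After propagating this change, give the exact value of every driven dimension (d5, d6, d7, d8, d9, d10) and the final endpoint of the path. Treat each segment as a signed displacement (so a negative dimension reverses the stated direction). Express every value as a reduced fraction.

Apply edit: d2 := 2
  d5 = d2/4 - d4 = -39/2
  d6 = d3*5 = 85
  d7 = 9 - d1/3 - d6/3 = -61/3
  d8 = d6*3 - d5*5 = 705/2
  d9 = d8*5 - d2 = 3521/2
  d10 = d9/3 + 5 = 3551/6
Walk from origin (0, 0):
  seg 1: right by d1 = 3 → (3, 0)
  seg 2: down by d8 = 705/2 → (3, -705/2)
  seg 3: down by d5 = -39/2 → (3, -333)
  seg 4: up by d10 = 3551/6 → (3, 1553/6)
  seg 5: down by d4 = 20 → (3, 1433/6)

d5 = -39/2
d6 = 85
d7 = -61/3
d8 = 705/2
d9 = 3521/2
d10 = 3551/6
endpoint = (3, 1433/6)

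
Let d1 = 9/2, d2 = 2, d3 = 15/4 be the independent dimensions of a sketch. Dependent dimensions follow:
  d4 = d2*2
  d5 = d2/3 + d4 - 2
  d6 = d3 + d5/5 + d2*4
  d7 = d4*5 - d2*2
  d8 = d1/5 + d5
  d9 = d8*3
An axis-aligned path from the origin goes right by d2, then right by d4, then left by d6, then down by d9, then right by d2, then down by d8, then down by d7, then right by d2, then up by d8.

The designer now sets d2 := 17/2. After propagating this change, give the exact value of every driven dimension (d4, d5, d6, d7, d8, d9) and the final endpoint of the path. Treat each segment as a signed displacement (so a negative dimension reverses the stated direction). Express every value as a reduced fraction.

Apply edit: d2 := 17/2
  d4 = d2*2 = 17
  d5 = d2/3 + d4 - 2 = 107/6
  d6 = d3 + d5/5 + d2*4 = 2479/60
  d7 = d4*5 - d2*2 = 68
  d8 = d1/5 + d5 = 281/15
  d9 = d8*3 = 281/5
Walk from origin (0, 0):
  seg 1: right by d2 = 17/2 → (17/2, 0)
  seg 2: right by d4 = 17 → (51/2, 0)
  seg 3: left by d6 = 2479/60 → (-949/60, 0)
  seg 4: down by d9 = 281/5 → (-949/60, -281/5)
  seg 5: right by d2 = 17/2 → (-439/60, -281/5)
  seg 6: down by d8 = 281/15 → (-439/60, -1124/15)
  seg 7: down by d7 = 68 → (-439/60, -2144/15)
  seg 8: right by d2 = 17/2 → (71/60, -2144/15)
  seg 9: up by d8 = 281/15 → (71/60, -621/5)

d4 = 17
d5 = 107/6
d6 = 2479/60
d7 = 68
d8 = 281/15
d9 = 281/5
endpoint = (71/60, -621/5)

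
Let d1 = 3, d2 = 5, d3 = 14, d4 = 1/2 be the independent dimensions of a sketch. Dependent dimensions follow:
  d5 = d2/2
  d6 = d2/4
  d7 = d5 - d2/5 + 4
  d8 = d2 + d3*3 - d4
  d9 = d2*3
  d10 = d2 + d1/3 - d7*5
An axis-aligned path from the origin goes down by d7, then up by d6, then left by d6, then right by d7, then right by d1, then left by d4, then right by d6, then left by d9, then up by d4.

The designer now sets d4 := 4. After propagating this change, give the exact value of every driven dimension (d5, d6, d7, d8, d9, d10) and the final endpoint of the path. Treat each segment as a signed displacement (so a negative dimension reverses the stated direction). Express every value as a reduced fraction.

Apply edit: d4 := 4
  d5 = d2/2 = 5/2
  d6 = d2/4 = 5/4
  d7 = d5 - d2/5 + 4 = 11/2
  d8 = d2 + d3*3 - d4 = 43
  d9 = d2*3 = 15
  d10 = d2 + d1/3 - d7*5 = -43/2
Walk from origin (0, 0):
  seg 1: down by d7 = 11/2 → (0, -11/2)
  seg 2: up by d6 = 5/4 → (0, -17/4)
  seg 3: left by d6 = 5/4 → (-5/4, -17/4)
  seg 4: right by d7 = 11/2 → (17/4, -17/4)
  seg 5: right by d1 = 3 → (29/4, -17/4)
  seg 6: left by d4 = 4 → (13/4, -17/4)
  seg 7: right by d6 = 5/4 → (9/2, -17/4)
  seg 8: left by d9 = 15 → (-21/2, -17/4)
  seg 9: up by d4 = 4 → (-21/2, -1/4)

d5 = 5/2
d6 = 5/4
d7 = 11/2
d8 = 43
d9 = 15
d10 = -43/2
endpoint = (-21/2, -1/4)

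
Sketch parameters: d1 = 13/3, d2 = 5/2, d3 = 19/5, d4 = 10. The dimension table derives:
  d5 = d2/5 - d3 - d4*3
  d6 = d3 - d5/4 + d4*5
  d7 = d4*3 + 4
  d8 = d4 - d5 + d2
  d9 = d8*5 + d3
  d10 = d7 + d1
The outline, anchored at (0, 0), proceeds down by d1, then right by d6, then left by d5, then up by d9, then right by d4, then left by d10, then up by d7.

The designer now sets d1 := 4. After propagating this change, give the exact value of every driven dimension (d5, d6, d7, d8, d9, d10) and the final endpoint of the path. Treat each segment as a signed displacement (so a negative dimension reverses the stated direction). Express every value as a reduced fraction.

d5 = -333/10
d6 = 497/8
d7 = 34
d8 = 229/5
d9 = 1164/5
d10 = 38
endpoint = (2697/40, 1314/5)

Apply edit: d1 := 4
  d5 = d2/5 - d3 - d4*3 = -333/10
  d6 = d3 - d5/4 + d4*5 = 497/8
  d7 = d4*3 + 4 = 34
  d8 = d4 - d5 + d2 = 229/5
  d9 = d8*5 + d3 = 1164/5
  d10 = d7 + d1 = 38
Walk from origin (0, 0):
  seg 1: down by d1 = 4 → (0, -4)
  seg 2: right by d6 = 497/8 → (497/8, -4)
  seg 3: left by d5 = -333/10 → (3817/40, -4)
  seg 4: up by d9 = 1164/5 → (3817/40, 1144/5)
  seg 5: right by d4 = 10 → (4217/40, 1144/5)
  seg 6: left by d10 = 38 → (2697/40, 1144/5)
  seg 7: up by d7 = 34 → (2697/40, 1314/5)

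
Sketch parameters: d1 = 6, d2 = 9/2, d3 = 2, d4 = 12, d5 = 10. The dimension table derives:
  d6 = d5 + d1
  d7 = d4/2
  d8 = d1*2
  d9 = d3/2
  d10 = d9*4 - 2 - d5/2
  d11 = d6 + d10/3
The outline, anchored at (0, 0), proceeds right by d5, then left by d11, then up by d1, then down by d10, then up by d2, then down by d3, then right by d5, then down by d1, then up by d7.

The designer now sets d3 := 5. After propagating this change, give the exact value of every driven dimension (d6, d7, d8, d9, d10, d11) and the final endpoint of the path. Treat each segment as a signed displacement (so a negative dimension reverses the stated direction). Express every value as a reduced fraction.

Apply edit: d3 := 5
  d6 = d5 + d1 = 16
  d7 = d4/2 = 6
  d8 = d1*2 = 12
  d9 = d3/2 = 5/2
  d10 = d9*4 - 2 - d5/2 = 3
  d11 = d6 + d10/3 = 17
Walk from origin (0, 0):
  seg 1: right by d5 = 10 → (10, 0)
  seg 2: left by d11 = 17 → (-7, 0)
  seg 3: up by d1 = 6 → (-7, 6)
  seg 4: down by d10 = 3 → (-7, 3)
  seg 5: up by d2 = 9/2 → (-7, 15/2)
  seg 6: down by d3 = 5 → (-7, 5/2)
  seg 7: right by d5 = 10 → (3, 5/2)
  seg 8: down by d1 = 6 → (3, -7/2)
  seg 9: up by d7 = 6 → (3, 5/2)

d6 = 16
d7 = 6
d8 = 12
d9 = 5/2
d10 = 3
d11 = 17
endpoint = (3, 5/2)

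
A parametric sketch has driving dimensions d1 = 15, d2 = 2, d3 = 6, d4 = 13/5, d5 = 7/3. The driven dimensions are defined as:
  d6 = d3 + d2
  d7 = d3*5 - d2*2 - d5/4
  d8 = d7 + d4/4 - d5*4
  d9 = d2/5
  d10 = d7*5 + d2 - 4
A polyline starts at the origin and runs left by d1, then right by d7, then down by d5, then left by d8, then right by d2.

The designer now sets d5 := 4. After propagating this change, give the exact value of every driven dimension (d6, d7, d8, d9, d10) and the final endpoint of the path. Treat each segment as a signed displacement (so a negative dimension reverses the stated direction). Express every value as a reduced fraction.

d6 = 8
d7 = 25
d8 = 193/20
d9 = 2/5
d10 = 123
endpoint = (47/20, -4)

Apply edit: d5 := 4
  d6 = d3 + d2 = 8
  d7 = d3*5 - d2*2 - d5/4 = 25
  d8 = d7 + d4/4 - d5*4 = 193/20
  d9 = d2/5 = 2/5
  d10 = d7*5 + d2 - 4 = 123
Walk from origin (0, 0):
  seg 1: left by d1 = 15 → (-15, 0)
  seg 2: right by d7 = 25 → (10, 0)
  seg 3: down by d5 = 4 → (10, -4)
  seg 4: left by d8 = 193/20 → (7/20, -4)
  seg 5: right by d2 = 2 → (47/20, -4)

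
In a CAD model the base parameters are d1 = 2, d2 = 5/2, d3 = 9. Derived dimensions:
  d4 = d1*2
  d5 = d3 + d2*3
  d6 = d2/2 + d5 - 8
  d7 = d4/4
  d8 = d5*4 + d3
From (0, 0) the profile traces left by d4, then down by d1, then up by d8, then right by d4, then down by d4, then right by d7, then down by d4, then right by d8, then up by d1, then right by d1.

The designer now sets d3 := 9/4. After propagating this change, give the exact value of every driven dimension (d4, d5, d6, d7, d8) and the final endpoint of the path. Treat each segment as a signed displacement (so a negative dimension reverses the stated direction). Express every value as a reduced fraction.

d4 = 4
d5 = 39/4
d6 = 3
d7 = 1
d8 = 165/4
endpoint = (177/4, 133/4)

Apply edit: d3 := 9/4
  d4 = d1*2 = 4
  d5 = d3 + d2*3 = 39/4
  d6 = d2/2 + d5 - 8 = 3
  d7 = d4/4 = 1
  d8 = d5*4 + d3 = 165/4
Walk from origin (0, 0):
  seg 1: left by d4 = 4 → (-4, 0)
  seg 2: down by d1 = 2 → (-4, -2)
  seg 3: up by d8 = 165/4 → (-4, 157/4)
  seg 4: right by d4 = 4 → (0, 157/4)
  seg 5: down by d4 = 4 → (0, 141/4)
  seg 6: right by d7 = 1 → (1, 141/4)
  seg 7: down by d4 = 4 → (1, 125/4)
  seg 8: right by d8 = 165/4 → (169/4, 125/4)
  seg 9: up by d1 = 2 → (169/4, 133/4)
  seg 10: right by d1 = 2 → (177/4, 133/4)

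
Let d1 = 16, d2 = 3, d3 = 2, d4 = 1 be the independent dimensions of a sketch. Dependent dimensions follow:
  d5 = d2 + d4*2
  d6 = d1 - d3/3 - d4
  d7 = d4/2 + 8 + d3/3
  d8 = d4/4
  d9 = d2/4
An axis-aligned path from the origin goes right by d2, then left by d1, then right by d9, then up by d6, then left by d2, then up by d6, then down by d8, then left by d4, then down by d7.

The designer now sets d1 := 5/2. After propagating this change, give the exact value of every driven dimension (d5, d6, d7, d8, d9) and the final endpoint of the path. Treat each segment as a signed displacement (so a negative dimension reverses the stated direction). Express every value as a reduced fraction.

Apply edit: d1 := 5/2
  d5 = d2 + d4*2 = 5
  d6 = d1 - d3/3 - d4 = 5/6
  d7 = d4/2 + 8 + d3/3 = 55/6
  d8 = d4/4 = 1/4
  d9 = d2/4 = 3/4
Walk from origin (0, 0):
  seg 1: right by d2 = 3 → (3, 0)
  seg 2: left by d1 = 5/2 → (1/2, 0)
  seg 3: right by d9 = 3/4 → (5/4, 0)
  seg 4: up by d6 = 5/6 → (5/4, 5/6)
  seg 5: left by d2 = 3 → (-7/4, 5/6)
  seg 6: up by d6 = 5/6 → (-7/4, 5/3)
  seg 7: down by d8 = 1/4 → (-7/4, 17/12)
  seg 8: left by d4 = 1 → (-11/4, 17/12)
  seg 9: down by d7 = 55/6 → (-11/4, -31/4)

d5 = 5
d6 = 5/6
d7 = 55/6
d8 = 1/4
d9 = 3/4
endpoint = (-11/4, -31/4)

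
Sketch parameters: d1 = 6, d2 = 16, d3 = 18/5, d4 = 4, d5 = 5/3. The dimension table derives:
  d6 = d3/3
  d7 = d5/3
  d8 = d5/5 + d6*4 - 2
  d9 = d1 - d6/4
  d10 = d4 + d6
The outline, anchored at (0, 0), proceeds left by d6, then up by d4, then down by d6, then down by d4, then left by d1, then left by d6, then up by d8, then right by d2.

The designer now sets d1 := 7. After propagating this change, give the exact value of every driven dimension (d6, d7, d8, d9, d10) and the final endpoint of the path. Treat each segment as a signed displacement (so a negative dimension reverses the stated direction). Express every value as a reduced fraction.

d6 = 6/5
d7 = 5/9
d8 = 47/15
d9 = 67/10
d10 = 26/5
endpoint = (33/5, 29/15)

Apply edit: d1 := 7
  d6 = d3/3 = 6/5
  d7 = d5/3 = 5/9
  d8 = d5/5 + d6*4 - 2 = 47/15
  d9 = d1 - d6/4 = 67/10
  d10 = d4 + d6 = 26/5
Walk from origin (0, 0):
  seg 1: left by d6 = 6/5 → (-6/5, 0)
  seg 2: up by d4 = 4 → (-6/5, 4)
  seg 3: down by d6 = 6/5 → (-6/5, 14/5)
  seg 4: down by d4 = 4 → (-6/5, -6/5)
  seg 5: left by d1 = 7 → (-41/5, -6/5)
  seg 6: left by d6 = 6/5 → (-47/5, -6/5)
  seg 7: up by d8 = 47/15 → (-47/5, 29/15)
  seg 8: right by d2 = 16 → (33/5, 29/15)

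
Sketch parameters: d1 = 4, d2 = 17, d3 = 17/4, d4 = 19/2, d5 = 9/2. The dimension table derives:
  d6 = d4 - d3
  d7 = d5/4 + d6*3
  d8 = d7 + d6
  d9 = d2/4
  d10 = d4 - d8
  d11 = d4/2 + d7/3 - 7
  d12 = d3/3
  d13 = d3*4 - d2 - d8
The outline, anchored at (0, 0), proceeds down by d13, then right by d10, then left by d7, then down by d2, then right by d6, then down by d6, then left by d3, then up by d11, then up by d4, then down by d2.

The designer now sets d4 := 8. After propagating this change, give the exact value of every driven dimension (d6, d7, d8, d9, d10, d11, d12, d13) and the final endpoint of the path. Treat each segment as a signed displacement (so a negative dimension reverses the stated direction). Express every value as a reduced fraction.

d6 = 15/4
d7 = 99/8
d8 = 129/8
d9 = 17/4
d10 = -65/8
d11 = 9/8
d12 = 17/12
d13 = -129/8
endpoint = (-21, -25/2)

Apply edit: d4 := 8
  d6 = d4 - d3 = 15/4
  d7 = d5/4 + d6*3 = 99/8
  d8 = d7 + d6 = 129/8
  d9 = d2/4 = 17/4
  d10 = d4 - d8 = -65/8
  d11 = d4/2 + d7/3 - 7 = 9/8
  d12 = d3/3 = 17/12
  d13 = d3*4 - d2 - d8 = -129/8
Walk from origin (0, 0):
  seg 1: down by d13 = -129/8 → (0, 129/8)
  seg 2: right by d10 = -65/8 → (-65/8, 129/8)
  seg 3: left by d7 = 99/8 → (-41/2, 129/8)
  seg 4: down by d2 = 17 → (-41/2, -7/8)
  seg 5: right by d6 = 15/4 → (-67/4, -7/8)
  seg 6: down by d6 = 15/4 → (-67/4, -37/8)
  seg 7: left by d3 = 17/4 → (-21, -37/8)
  seg 8: up by d11 = 9/8 → (-21, -7/2)
  seg 9: up by d4 = 8 → (-21, 9/2)
  seg 10: down by d2 = 17 → (-21, -25/2)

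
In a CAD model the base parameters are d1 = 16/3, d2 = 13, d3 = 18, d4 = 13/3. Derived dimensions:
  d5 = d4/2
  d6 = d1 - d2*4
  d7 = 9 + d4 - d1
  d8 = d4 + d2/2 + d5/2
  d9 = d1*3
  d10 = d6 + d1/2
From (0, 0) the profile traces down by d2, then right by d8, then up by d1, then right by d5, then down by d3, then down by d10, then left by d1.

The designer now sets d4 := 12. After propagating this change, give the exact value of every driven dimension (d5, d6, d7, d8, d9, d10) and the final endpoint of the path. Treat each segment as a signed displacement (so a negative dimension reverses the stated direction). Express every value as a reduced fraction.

d5 = 6
d6 = -140/3
d7 = 47/3
d8 = 43/2
d9 = 16
d10 = -44
endpoint = (133/6, 55/3)

Apply edit: d4 := 12
  d5 = d4/2 = 6
  d6 = d1 - d2*4 = -140/3
  d7 = 9 + d4 - d1 = 47/3
  d8 = d4 + d2/2 + d5/2 = 43/2
  d9 = d1*3 = 16
  d10 = d6 + d1/2 = -44
Walk from origin (0, 0):
  seg 1: down by d2 = 13 → (0, -13)
  seg 2: right by d8 = 43/2 → (43/2, -13)
  seg 3: up by d1 = 16/3 → (43/2, -23/3)
  seg 4: right by d5 = 6 → (55/2, -23/3)
  seg 5: down by d3 = 18 → (55/2, -77/3)
  seg 6: down by d10 = -44 → (55/2, 55/3)
  seg 7: left by d1 = 16/3 → (133/6, 55/3)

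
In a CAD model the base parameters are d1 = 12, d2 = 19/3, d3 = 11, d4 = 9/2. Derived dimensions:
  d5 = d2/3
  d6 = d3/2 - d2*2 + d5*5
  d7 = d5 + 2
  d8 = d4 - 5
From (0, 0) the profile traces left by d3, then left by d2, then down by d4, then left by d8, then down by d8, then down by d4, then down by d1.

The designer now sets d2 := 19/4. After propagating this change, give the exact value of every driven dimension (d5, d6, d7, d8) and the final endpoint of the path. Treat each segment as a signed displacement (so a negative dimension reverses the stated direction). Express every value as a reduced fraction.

d5 = 19/12
d6 = 47/12
d7 = 43/12
d8 = -1/2
endpoint = (-61/4, -41/2)

Apply edit: d2 := 19/4
  d5 = d2/3 = 19/12
  d6 = d3/2 - d2*2 + d5*5 = 47/12
  d7 = d5 + 2 = 43/12
  d8 = d4 - 5 = -1/2
Walk from origin (0, 0):
  seg 1: left by d3 = 11 → (-11, 0)
  seg 2: left by d2 = 19/4 → (-63/4, 0)
  seg 3: down by d4 = 9/2 → (-63/4, -9/2)
  seg 4: left by d8 = -1/2 → (-61/4, -9/2)
  seg 5: down by d8 = -1/2 → (-61/4, -4)
  seg 6: down by d4 = 9/2 → (-61/4, -17/2)
  seg 7: down by d1 = 12 → (-61/4, -41/2)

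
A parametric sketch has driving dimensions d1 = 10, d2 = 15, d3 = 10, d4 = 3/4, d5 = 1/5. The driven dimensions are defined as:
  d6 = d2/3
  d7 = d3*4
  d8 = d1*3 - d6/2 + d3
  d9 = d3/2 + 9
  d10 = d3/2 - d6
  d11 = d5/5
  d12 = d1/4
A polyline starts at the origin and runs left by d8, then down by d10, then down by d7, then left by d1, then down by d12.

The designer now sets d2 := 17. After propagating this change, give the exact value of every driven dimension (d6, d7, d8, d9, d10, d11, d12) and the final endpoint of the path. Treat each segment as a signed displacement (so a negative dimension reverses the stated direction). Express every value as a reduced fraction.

Apply edit: d2 := 17
  d6 = d2/3 = 17/3
  d7 = d3*4 = 40
  d8 = d1*3 - d6/2 + d3 = 223/6
  d9 = d3/2 + 9 = 14
  d10 = d3/2 - d6 = -2/3
  d11 = d5/5 = 1/25
  d12 = d1/4 = 5/2
Walk from origin (0, 0):
  seg 1: left by d8 = 223/6 → (-223/6, 0)
  seg 2: down by d10 = -2/3 → (-223/6, 2/3)
  seg 3: down by d7 = 40 → (-223/6, -118/3)
  seg 4: left by d1 = 10 → (-283/6, -118/3)
  seg 5: down by d12 = 5/2 → (-283/6, -251/6)

d6 = 17/3
d7 = 40
d8 = 223/6
d9 = 14
d10 = -2/3
d11 = 1/25
d12 = 5/2
endpoint = (-283/6, -251/6)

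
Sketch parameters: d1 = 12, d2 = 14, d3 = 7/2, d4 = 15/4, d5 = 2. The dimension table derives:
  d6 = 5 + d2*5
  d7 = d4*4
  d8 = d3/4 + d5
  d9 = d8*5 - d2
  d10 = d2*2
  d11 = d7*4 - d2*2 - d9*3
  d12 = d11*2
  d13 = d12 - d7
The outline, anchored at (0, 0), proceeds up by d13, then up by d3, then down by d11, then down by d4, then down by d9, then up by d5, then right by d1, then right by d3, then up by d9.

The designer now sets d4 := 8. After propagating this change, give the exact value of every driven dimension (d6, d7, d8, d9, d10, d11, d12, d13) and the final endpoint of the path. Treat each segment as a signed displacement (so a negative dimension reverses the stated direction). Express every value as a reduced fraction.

Apply edit: d4 := 8
  d6 = 5 + d2*5 = 75
  d7 = d4*4 = 32
  d8 = d3/4 + d5 = 23/8
  d9 = d8*5 - d2 = 3/8
  d10 = d2*2 = 28
  d11 = d7*4 - d2*2 - d9*3 = 791/8
  d12 = d11*2 = 791/4
  d13 = d12 - d7 = 663/4
Walk from origin (0, 0):
  seg 1: up by d13 = 663/4 → (0, 663/4)
  seg 2: up by d3 = 7/2 → (0, 677/4)
  seg 3: down by d11 = 791/8 → (0, 563/8)
  seg 4: down by d4 = 8 → (0, 499/8)
  seg 5: down by d9 = 3/8 → (0, 62)
  seg 6: up by d5 = 2 → (0, 64)
  seg 7: right by d1 = 12 → (12, 64)
  seg 8: right by d3 = 7/2 → (31/2, 64)
  seg 9: up by d9 = 3/8 → (31/2, 515/8)

d6 = 75
d7 = 32
d8 = 23/8
d9 = 3/8
d10 = 28
d11 = 791/8
d12 = 791/4
d13 = 663/4
endpoint = (31/2, 515/8)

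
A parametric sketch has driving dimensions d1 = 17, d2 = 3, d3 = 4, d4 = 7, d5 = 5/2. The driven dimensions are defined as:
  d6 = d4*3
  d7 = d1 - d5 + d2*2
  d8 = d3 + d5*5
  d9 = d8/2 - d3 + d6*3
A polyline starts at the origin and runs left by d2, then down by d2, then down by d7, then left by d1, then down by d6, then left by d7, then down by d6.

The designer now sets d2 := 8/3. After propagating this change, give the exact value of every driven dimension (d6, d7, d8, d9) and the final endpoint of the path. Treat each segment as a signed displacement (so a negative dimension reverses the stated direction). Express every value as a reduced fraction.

d6 = 21
d7 = 119/6
d8 = 33/2
d9 = 269/4
endpoint = (-79/2, -129/2)

Apply edit: d2 := 8/3
  d6 = d4*3 = 21
  d7 = d1 - d5 + d2*2 = 119/6
  d8 = d3 + d5*5 = 33/2
  d9 = d8/2 - d3 + d6*3 = 269/4
Walk from origin (0, 0):
  seg 1: left by d2 = 8/3 → (-8/3, 0)
  seg 2: down by d2 = 8/3 → (-8/3, -8/3)
  seg 3: down by d7 = 119/6 → (-8/3, -45/2)
  seg 4: left by d1 = 17 → (-59/3, -45/2)
  seg 5: down by d6 = 21 → (-59/3, -87/2)
  seg 6: left by d7 = 119/6 → (-79/2, -87/2)
  seg 7: down by d6 = 21 → (-79/2, -129/2)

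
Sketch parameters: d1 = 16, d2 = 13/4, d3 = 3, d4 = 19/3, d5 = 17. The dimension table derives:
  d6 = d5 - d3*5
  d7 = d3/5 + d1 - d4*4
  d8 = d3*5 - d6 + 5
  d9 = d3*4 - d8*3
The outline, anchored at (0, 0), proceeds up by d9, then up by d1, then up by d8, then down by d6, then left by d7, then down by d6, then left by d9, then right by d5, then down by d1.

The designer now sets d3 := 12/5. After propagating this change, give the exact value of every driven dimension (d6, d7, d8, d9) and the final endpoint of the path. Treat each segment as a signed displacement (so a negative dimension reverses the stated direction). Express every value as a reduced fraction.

Apply edit: d3 := 12/5
  d6 = d5 - d3*5 = 5
  d7 = d3/5 + d1 - d4*4 = -664/75
  d8 = d3*5 - d6 + 5 = 12
  d9 = d3*4 - d8*3 = -132/5
Walk from origin (0, 0):
  seg 1: up by d9 = -132/5 → (0, -132/5)
  seg 2: up by d1 = 16 → (0, -52/5)
  seg 3: up by d8 = 12 → (0, 8/5)
  seg 4: down by d6 = 5 → (0, -17/5)
  seg 5: left by d7 = -664/75 → (664/75, -17/5)
  seg 6: down by d6 = 5 → (664/75, -42/5)
  seg 7: left by d9 = -132/5 → (2644/75, -42/5)
  seg 8: right by d5 = 17 → (3919/75, -42/5)
  seg 9: down by d1 = 16 → (3919/75, -122/5)

d6 = 5
d7 = -664/75
d8 = 12
d9 = -132/5
endpoint = (3919/75, -122/5)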